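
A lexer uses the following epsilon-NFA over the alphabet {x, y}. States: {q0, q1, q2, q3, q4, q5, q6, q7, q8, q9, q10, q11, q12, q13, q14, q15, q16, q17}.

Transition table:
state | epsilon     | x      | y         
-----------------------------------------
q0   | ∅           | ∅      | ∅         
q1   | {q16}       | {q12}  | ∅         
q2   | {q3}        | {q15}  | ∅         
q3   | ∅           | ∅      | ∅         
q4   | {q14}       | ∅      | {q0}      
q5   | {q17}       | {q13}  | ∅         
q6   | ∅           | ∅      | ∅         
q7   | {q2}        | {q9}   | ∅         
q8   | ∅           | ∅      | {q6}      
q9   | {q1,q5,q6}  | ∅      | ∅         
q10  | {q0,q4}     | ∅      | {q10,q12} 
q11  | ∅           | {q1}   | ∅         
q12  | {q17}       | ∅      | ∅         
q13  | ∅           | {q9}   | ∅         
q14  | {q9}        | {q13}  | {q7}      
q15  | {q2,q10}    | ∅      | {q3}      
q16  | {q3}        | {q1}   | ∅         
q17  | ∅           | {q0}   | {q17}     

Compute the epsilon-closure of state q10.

Start with {q10}.
From q10 via epsilon: add q0, q4.
From q4 via epsilon: add q14.
From q14 via epsilon: add q9.
From q9 via epsilon: add q1, q5, q6.
From q1 via epsilon: add q16.
From q5 via epsilon: add q17.
From q16 via epsilon: add q3.
No new states can be added; the closed set is {q0, q1, q3, q4, q5, q6, q9, q10, q14, q16, q17}.

{q0, q1, q3, q4, q5, q6, q9, q10, q14, q16, q17}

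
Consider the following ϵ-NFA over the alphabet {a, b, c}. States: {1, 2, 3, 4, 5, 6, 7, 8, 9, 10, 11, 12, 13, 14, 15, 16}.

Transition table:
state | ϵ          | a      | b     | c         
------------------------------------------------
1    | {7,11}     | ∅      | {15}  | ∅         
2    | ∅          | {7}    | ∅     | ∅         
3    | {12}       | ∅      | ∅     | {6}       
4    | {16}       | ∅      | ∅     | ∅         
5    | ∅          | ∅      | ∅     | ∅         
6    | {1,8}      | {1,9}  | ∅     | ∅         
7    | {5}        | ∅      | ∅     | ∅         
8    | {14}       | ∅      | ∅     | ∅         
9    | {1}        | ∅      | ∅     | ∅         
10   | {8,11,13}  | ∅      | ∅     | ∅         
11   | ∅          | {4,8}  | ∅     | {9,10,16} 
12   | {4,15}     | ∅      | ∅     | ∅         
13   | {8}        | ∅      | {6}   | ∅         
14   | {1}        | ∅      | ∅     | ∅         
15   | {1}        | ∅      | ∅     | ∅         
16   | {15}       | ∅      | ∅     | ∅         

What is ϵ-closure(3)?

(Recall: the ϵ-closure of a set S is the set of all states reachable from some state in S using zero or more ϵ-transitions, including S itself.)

Start with {3}.
From 3 via ϵ: add 12.
From 12 via ϵ: add 4, 15.
From 4 via ϵ: add 16.
From 15 via ϵ: add 1.
From 1 via ϵ: add 7, 11.
From 7 via ϵ: add 5.
No new states can be added; the closed set is {1, 3, 4, 5, 7, 11, 12, 15, 16}.

{1, 3, 4, 5, 7, 11, 12, 15, 16}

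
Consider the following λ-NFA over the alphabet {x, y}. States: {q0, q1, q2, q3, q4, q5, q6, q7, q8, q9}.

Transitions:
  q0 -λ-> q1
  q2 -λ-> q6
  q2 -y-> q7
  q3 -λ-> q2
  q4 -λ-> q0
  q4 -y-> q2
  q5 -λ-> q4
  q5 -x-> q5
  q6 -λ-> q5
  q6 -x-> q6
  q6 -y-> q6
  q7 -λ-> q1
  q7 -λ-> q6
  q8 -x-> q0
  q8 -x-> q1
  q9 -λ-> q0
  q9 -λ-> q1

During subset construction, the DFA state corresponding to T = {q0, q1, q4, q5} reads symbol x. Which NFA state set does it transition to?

{q0, q1, q4, q5}

q5 on x → {q5}.
No x-transition from q0, q1, q4.
Union after reading x: {q5}.
Now take the λ-closure:
From q5 via λ: add q4.
From q4 via λ: add q0.
From q0 via λ: add q1.
No new states can be added; the closed set is {q0, q1, q4, q5}.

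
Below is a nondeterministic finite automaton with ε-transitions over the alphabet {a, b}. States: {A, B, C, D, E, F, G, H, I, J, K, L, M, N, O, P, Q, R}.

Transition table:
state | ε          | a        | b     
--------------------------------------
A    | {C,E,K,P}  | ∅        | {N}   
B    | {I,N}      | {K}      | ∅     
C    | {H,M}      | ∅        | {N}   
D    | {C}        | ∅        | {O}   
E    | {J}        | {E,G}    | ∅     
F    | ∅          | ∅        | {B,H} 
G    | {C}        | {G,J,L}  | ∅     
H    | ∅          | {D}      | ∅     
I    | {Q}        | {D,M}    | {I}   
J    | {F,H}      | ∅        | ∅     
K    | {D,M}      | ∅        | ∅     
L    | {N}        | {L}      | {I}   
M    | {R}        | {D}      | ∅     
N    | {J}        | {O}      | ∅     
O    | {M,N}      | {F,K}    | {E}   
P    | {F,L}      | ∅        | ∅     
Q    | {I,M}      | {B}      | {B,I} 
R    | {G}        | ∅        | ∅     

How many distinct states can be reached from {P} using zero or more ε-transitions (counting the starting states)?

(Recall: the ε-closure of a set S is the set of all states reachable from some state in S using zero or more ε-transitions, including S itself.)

Start with {P}.
From P via ε: add F, L.
From L via ε: add N.
From N via ε: add J.
From J via ε: add H.
ε-closure = {F, H, J, L, N, P}, which has 6 states.

6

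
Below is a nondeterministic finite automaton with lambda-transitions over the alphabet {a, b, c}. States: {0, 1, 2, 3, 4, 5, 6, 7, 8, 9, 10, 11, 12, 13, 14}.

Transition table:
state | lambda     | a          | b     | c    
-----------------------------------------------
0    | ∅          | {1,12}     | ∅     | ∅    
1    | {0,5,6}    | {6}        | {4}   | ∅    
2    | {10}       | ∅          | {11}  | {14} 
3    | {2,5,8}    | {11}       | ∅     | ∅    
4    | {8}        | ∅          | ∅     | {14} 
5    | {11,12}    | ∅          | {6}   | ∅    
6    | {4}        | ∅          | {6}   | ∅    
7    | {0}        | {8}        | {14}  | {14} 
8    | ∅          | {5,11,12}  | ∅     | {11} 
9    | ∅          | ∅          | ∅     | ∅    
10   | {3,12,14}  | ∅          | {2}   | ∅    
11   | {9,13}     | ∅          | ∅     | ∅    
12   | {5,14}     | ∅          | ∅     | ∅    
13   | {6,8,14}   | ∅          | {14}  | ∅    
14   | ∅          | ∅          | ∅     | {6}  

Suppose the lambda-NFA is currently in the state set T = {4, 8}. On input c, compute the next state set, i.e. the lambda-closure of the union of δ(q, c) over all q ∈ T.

4 on c → {14}.
8 on c → {11}.
Union after reading c: {11, 14}.
Now take the lambda-closure:
From 11 via lambda: add 9, 13.
From 13 via lambda: add 6, 8.
From 6 via lambda: add 4.
No new states can be added; the closed set is {4, 6, 8, 9, 11, 13, 14}.

{4, 6, 8, 9, 11, 13, 14}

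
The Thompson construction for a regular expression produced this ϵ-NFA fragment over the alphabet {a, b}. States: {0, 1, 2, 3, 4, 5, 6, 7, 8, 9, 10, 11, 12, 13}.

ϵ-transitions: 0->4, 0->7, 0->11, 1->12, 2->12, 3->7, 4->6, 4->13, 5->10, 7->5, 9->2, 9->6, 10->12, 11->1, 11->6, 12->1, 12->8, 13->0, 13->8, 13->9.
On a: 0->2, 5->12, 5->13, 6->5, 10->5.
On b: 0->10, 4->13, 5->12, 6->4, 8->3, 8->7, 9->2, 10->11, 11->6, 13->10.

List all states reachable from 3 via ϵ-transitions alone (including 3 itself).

Start with {3}.
From 3 via ϵ: add 7.
From 7 via ϵ: add 5.
From 5 via ϵ: add 10.
From 10 via ϵ: add 12.
From 12 via ϵ: add 1, 8.
No new states can be added; the closed set is {1, 3, 5, 7, 8, 10, 12}.

{1, 3, 5, 7, 8, 10, 12}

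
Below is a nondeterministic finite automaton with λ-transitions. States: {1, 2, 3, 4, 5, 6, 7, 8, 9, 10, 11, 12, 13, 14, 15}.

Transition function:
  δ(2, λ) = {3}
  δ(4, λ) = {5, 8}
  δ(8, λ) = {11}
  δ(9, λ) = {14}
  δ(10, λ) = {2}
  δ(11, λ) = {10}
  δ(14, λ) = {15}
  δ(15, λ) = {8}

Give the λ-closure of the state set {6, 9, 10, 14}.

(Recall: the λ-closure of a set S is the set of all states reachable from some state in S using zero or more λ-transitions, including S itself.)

Start with {6, 9, 10, 14}.
From 10 via λ: add 2.
From 14 via λ: add 15.
From 2 via λ: add 3.
From 15 via λ: add 8.
From 8 via λ: add 11.
No new states can be added; the closed set is {2, 3, 6, 8, 9, 10, 11, 14, 15}.

{2, 3, 6, 8, 9, 10, 11, 14, 15}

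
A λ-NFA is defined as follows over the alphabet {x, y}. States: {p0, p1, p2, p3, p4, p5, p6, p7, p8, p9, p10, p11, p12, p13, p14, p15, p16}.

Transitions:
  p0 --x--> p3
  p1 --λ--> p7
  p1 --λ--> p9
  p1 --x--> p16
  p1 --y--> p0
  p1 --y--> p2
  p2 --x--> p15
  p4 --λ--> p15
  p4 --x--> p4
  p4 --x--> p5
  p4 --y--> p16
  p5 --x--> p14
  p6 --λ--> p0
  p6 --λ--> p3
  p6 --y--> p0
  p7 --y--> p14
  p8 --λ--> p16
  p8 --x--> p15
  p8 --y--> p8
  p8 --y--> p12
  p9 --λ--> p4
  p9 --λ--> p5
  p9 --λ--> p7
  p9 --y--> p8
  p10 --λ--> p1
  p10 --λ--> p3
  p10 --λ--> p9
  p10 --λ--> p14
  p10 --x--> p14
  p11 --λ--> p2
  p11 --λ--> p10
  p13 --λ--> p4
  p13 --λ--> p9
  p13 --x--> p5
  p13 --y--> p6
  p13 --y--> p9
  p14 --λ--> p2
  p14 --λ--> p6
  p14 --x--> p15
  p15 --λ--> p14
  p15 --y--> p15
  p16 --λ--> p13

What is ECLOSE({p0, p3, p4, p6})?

{p0, p2, p3, p4, p6, p14, p15}

Start with {p0, p3, p4, p6}.
From p4 via λ: add p15.
From p15 via λ: add p14.
From p14 via λ: add p2.
No new states can be added; the closed set is {p0, p2, p3, p4, p6, p14, p15}.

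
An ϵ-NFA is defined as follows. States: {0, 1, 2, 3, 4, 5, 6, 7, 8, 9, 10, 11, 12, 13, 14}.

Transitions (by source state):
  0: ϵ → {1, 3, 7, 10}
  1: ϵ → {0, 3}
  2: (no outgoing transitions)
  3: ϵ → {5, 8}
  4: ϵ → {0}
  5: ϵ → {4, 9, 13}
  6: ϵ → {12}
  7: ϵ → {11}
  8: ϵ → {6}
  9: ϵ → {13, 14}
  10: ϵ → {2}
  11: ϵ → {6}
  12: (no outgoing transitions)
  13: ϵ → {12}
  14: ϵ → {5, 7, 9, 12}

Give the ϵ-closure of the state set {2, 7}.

Start with {2, 7}.
From 7 via ϵ: add 11.
From 11 via ϵ: add 6.
From 6 via ϵ: add 12.
No new states can be added; the closed set is {2, 6, 7, 11, 12}.

{2, 6, 7, 11, 12}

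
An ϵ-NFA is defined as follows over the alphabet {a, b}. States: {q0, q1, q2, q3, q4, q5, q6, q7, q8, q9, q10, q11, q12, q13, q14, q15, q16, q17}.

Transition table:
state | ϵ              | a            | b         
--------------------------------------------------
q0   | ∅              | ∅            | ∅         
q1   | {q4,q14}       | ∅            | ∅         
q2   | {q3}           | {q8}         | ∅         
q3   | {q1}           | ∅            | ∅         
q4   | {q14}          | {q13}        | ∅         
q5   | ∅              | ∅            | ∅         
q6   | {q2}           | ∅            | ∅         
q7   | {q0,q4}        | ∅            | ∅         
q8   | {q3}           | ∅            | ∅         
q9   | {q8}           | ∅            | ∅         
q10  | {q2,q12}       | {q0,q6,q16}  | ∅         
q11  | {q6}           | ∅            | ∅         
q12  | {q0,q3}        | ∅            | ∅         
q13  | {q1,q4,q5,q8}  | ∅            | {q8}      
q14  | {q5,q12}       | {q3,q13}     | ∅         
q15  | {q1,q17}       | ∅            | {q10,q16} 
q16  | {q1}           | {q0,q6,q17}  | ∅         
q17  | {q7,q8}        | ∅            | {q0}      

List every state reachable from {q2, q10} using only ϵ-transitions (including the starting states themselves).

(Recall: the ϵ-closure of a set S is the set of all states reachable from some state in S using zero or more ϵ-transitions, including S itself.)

{q0, q1, q2, q3, q4, q5, q10, q12, q14}

Start with {q2, q10}.
From q2 via ϵ: add q3.
From q10 via ϵ: add q12.
From q3 via ϵ: add q1.
From q12 via ϵ: add q0.
From q1 via ϵ: add q4, q14.
From q14 via ϵ: add q5.
No new states can be added; the closed set is {q0, q1, q2, q3, q4, q5, q10, q12, q14}.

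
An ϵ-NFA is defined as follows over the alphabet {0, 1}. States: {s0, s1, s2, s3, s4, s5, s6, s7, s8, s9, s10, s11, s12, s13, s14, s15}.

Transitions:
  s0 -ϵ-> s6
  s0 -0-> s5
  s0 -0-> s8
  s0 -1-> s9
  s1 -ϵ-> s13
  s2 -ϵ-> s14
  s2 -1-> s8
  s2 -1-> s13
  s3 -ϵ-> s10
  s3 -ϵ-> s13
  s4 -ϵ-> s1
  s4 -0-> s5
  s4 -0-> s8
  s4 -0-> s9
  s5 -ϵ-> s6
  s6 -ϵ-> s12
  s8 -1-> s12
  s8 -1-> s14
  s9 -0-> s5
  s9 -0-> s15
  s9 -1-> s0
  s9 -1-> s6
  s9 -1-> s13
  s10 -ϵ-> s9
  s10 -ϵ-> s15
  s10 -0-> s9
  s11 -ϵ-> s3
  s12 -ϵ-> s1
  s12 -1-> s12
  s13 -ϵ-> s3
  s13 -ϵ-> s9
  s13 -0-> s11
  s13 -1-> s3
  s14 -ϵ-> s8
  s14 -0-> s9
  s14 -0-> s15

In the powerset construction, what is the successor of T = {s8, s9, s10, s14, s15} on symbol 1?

{s0, s1, s3, s6, s8, s9, s10, s12, s13, s14, s15}

s8 on 1 → {s12, s14}.
s9 on 1 → {s0, s6, s13}.
No 1-transition from s10, s14, s15.
Union after reading 1: {s0, s6, s12, s13, s14}.
Now take the ϵ-closure:
From s12 via ϵ: add s1.
From s13 via ϵ: add s3, s9.
From s14 via ϵ: add s8.
From s3 via ϵ: add s10.
From s10 via ϵ: add s15.
No new states can be added; the closed set is {s0, s1, s3, s6, s8, s9, s10, s12, s13, s14, s15}.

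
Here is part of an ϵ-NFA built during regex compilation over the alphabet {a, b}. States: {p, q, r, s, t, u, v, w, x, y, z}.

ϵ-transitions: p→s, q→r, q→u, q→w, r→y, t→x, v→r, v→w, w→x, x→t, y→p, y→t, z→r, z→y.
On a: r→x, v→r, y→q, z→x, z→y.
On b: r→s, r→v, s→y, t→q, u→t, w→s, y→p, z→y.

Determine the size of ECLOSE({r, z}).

7

Start with {r, z}.
From r via ϵ: add y.
From y via ϵ: add p, t.
From p via ϵ: add s.
From t via ϵ: add x.
ϵ-closure = {p, r, s, t, x, y, z}, which has 7 states.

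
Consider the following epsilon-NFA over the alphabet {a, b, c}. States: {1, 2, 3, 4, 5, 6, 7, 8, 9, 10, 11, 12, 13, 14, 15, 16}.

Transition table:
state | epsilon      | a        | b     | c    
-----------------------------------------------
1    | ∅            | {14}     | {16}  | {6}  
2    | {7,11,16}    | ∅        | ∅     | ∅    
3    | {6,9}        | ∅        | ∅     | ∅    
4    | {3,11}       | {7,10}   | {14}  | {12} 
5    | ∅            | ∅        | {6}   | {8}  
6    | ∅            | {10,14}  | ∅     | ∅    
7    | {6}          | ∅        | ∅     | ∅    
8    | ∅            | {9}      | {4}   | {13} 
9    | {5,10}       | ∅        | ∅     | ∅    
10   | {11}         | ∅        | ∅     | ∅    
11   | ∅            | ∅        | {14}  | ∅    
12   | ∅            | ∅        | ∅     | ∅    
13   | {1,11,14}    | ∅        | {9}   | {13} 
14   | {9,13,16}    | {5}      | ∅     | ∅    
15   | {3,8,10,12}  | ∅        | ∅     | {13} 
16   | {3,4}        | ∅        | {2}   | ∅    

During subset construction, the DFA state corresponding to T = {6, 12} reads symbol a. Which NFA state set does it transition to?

6 on a → {10, 14}.
No a-transition from 12.
Union after reading a: {10, 14}.
Now take the epsilon-closure:
From 10 via epsilon: add 11.
From 14 via epsilon: add 9, 13, 16.
From 9 via epsilon: add 5.
From 13 via epsilon: add 1.
From 16 via epsilon: add 3, 4.
From 3 via epsilon: add 6.
No new states can be added; the closed set is {1, 3, 4, 5, 6, 9, 10, 11, 13, 14, 16}.

{1, 3, 4, 5, 6, 9, 10, 11, 13, 14, 16}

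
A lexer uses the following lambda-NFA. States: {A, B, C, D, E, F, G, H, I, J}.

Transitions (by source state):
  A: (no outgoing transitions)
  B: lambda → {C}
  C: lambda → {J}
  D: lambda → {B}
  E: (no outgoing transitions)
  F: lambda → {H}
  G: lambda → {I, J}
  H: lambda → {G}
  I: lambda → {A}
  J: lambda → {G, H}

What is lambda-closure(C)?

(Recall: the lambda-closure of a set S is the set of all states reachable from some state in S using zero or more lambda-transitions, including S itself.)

Start with {C}.
From C via lambda: add J.
From J via lambda: add G, H.
From G via lambda: add I.
From I via lambda: add A.
No new states can be added; the closed set is {A, C, G, H, I, J}.

{A, C, G, H, I, J}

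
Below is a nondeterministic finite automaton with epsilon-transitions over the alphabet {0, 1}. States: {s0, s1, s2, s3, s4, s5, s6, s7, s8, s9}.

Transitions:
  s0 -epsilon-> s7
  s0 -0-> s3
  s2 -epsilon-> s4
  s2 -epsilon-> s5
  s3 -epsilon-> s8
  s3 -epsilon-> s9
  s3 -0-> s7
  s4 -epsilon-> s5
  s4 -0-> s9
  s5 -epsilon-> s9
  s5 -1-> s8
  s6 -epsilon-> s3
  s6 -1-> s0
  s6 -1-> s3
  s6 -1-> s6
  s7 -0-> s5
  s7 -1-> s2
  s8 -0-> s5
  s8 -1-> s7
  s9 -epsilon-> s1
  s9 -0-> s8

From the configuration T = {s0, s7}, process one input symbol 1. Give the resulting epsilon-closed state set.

s7 on 1 → {s2}.
No 1-transition from s0.
Union after reading 1: {s2}.
Now take the epsilon-closure:
From s2 via epsilon: add s4, s5.
From s5 via epsilon: add s9.
From s9 via epsilon: add s1.
No new states can be added; the closed set is {s1, s2, s4, s5, s9}.

{s1, s2, s4, s5, s9}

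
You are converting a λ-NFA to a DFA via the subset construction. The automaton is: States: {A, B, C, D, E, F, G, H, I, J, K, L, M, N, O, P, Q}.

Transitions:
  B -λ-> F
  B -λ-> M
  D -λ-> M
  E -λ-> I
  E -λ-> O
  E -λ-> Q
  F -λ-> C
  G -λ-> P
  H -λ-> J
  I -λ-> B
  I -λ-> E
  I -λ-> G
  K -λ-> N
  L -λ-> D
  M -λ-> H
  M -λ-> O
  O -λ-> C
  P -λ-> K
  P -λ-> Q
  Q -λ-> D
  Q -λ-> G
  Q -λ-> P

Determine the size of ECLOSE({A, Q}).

Start with {A, Q}.
From Q via λ: add D, G, P.
From D via λ: add M.
From P via λ: add K.
From K via λ: add N.
From M via λ: add H, O.
From H via λ: add J.
From O via λ: add C.
λ-closure = {A, C, D, G, H, J, K, M, N, O, P, Q}, which has 12 states.

12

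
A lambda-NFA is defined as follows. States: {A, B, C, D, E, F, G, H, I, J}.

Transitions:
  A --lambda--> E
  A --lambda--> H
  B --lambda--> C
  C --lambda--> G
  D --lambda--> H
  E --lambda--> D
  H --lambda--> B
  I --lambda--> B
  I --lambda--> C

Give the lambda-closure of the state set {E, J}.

{B, C, D, E, G, H, J}

Start with {E, J}.
From E via lambda: add D.
From D via lambda: add H.
From H via lambda: add B.
From B via lambda: add C.
From C via lambda: add G.
No new states can be added; the closed set is {B, C, D, E, G, H, J}.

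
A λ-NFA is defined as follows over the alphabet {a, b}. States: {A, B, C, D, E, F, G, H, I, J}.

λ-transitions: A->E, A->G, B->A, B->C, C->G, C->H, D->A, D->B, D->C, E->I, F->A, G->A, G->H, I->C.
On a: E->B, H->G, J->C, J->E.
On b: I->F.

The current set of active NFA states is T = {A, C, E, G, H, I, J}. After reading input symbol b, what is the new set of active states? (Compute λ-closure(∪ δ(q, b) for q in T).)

{A, C, E, F, G, H, I}

I on b → {F}.
No b-transition from A, C, E, G, H, J.
Union after reading b: {F}.
Now take the λ-closure:
From F via λ: add A.
From A via λ: add E, G.
From E via λ: add I.
From G via λ: add H.
From I via λ: add C.
No new states can be added; the closed set is {A, C, E, F, G, H, I}.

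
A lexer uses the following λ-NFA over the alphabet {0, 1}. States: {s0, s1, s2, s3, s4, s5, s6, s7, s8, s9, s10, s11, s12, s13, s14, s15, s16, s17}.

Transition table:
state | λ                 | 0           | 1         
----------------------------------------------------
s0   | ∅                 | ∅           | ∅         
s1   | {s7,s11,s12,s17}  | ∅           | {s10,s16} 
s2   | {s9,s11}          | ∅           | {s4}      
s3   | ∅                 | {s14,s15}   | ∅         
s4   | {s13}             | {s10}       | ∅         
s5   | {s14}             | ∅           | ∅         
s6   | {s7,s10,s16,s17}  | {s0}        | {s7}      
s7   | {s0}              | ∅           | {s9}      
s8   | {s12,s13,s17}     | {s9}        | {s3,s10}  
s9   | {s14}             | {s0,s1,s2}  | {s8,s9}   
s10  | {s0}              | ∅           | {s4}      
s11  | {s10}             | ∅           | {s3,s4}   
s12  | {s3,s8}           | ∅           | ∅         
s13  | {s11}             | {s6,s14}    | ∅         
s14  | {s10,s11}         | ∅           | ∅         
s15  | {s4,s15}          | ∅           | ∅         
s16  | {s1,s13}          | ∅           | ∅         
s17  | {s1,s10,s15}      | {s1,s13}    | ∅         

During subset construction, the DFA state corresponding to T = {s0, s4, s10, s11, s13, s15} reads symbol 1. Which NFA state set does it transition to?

s10 on 1 → {s4}.
s11 on 1 → {s3, s4}.
No 1-transition from s0, s4, s13, s15.
Union after reading 1: {s3, s4}.
Now take the λ-closure:
From s4 via λ: add s13.
From s13 via λ: add s11.
From s11 via λ: add s10.
From s10 via λ: add s0.
No new states can be added; the closed set is {s0, s3, s4, s10, s11, s13}.

{s0, s3, s4, s10, s11, s13}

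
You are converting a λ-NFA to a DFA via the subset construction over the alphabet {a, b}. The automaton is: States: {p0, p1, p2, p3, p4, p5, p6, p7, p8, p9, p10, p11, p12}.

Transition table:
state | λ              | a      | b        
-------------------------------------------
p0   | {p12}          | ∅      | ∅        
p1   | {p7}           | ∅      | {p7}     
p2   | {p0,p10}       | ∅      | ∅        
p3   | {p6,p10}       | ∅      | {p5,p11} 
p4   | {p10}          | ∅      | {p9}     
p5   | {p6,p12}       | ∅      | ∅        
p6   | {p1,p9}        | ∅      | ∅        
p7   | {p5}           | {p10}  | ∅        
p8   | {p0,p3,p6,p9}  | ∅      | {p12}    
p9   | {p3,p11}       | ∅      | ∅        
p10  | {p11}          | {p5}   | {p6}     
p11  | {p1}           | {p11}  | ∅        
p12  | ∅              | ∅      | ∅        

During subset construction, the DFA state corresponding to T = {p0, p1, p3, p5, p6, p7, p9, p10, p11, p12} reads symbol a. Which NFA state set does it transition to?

{p1, p3, p5, p6, p7, p9, p10, p11, p12}

p7 on a → {p10}.
p10 on a → {p5}.
p11 on a → {p11}.
No a-transition from p0, p1, p3, p5, p6, p9, p12.
Union after reading a: {p5, p10, p11}.
Now take the λ-closure:
From p5 via λ: add p6, p12.
From p11 via λ: add p1.
From p1 via λ: add p7.
From p6 via λ: add p9.
From p9 via λ: add p3.
No new states can be added; the closed set is {p1, p3, p5, p6, p7, p9, p10, p11, p12}.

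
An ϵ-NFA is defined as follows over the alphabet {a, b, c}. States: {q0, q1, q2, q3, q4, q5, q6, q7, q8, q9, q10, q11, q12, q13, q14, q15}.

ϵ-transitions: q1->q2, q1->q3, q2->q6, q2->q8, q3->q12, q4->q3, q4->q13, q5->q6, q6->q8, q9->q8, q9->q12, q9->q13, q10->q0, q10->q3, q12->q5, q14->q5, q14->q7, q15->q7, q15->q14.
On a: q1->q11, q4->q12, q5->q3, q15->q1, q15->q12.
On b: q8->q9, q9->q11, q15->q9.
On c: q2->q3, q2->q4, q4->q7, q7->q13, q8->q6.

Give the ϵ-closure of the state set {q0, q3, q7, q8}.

{q0, q3, q5, q6, q7, q8, q12}

Start with {q0, q3, q7, q8}.
From q3 via ϵ: add q12.
From q12 via ϵ: add q5.
From q5 via ϵ: add q6.
No new states can be added; the closed set is {q0, q3, q5, q6, q7, q8, q12}.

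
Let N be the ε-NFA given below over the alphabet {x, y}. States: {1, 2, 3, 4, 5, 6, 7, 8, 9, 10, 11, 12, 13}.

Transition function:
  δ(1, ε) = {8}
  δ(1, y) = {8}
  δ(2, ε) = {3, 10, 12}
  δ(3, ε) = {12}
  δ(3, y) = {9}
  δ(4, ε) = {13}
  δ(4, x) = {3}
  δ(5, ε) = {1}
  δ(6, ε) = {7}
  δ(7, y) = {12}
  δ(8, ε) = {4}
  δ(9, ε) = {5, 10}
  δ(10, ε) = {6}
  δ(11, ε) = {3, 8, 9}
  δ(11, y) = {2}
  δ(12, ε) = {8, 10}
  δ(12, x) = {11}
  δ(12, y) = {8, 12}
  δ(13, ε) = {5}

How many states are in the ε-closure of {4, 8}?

Start with {4, 8}.
From 4 via ε: add 13.
From 13 via ε: add 5.
From 5 via ε: add 1.
ε-closure = {1, 4, 5, 8, 13}, which has 5 states.

5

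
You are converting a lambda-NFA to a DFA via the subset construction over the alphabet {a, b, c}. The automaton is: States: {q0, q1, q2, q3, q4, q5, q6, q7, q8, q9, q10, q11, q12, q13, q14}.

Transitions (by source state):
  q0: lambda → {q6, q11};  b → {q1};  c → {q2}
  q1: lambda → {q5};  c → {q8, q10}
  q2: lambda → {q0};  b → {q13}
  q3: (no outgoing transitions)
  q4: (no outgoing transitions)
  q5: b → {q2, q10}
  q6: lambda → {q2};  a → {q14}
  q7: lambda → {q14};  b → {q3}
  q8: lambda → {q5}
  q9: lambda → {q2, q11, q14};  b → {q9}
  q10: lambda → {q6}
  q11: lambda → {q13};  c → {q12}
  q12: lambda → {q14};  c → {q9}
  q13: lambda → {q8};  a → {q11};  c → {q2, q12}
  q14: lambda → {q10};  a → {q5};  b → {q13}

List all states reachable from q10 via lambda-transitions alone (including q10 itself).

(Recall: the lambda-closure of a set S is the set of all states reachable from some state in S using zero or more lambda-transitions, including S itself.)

Start with {q10}.
From q10 via lambda: add q6.
From q6 via lambda: add q2.
From q2 via lambda: add q0.
From q0 via lambda: add q11.
From q11 via lambda: add q13.
From q13 via lambda: add q8.
From q8 via lambda: add q5.
No new states can be added; the closed set is {q0, q2, q5, q6, q8, q10, q11, q13}.

{q0, q2, q5, q6, q8, q10, q11, q13}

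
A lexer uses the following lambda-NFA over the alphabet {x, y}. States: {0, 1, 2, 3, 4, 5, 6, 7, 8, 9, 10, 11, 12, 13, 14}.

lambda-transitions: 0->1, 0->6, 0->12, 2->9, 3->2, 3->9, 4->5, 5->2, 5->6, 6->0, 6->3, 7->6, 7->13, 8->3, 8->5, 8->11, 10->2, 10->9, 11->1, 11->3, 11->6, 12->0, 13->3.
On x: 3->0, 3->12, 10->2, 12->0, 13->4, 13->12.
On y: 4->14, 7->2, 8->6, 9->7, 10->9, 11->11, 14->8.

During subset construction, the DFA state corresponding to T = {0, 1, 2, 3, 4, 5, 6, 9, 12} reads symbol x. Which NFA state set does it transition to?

3 on x → {0, 12}.
12 on x → {0}.
No x-transition from 0, 1, 2, 4, 5, 6, 9.
Union after reading x: {0, 12}.
Now take the lambda-closure:
From 0 via lambda: add 1, 6.
From 6 via lambda: add 3.
From 3 via lambda: add 2, 9.
No new states can be added; the closed set is {0, 1, 2, 3, 6, 9, 12}.

{0, 1, 2, 3, 6, 9, 12}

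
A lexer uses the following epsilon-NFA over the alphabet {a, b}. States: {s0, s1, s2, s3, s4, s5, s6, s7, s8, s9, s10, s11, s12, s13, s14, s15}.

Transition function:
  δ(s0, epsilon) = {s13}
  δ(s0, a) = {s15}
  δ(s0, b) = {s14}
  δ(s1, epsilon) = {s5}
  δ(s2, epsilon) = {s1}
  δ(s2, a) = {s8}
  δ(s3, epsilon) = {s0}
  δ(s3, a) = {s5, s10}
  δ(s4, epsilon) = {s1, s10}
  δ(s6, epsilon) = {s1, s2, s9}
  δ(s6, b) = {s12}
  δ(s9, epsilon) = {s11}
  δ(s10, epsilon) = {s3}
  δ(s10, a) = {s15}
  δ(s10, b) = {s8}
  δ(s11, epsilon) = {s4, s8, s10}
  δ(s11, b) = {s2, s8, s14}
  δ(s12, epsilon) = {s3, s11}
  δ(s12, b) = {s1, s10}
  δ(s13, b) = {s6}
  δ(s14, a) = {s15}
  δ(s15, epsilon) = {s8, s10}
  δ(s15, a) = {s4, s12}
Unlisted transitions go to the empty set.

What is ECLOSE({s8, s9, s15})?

{s0, s1, s3, s4, s5, s8, s9, s10, s11, s13, s15}

Start with {s8, s9, s15}.
From s9 via epsilon: add s11.
From s15 via epsilon: add s10.
From s10 via epsilon: add s3.
From s11 via epsilon: add s4.
From s3 via epsilon: add s0.
From s4 via epsilon: add s1.
From s0 via epsilon: add s13.
From s1 via epsilon: add s5.
No new states can be added; the closed set is {s0, s1, s3, s4, s5, s8, s9, s10, s11, s13, s15}.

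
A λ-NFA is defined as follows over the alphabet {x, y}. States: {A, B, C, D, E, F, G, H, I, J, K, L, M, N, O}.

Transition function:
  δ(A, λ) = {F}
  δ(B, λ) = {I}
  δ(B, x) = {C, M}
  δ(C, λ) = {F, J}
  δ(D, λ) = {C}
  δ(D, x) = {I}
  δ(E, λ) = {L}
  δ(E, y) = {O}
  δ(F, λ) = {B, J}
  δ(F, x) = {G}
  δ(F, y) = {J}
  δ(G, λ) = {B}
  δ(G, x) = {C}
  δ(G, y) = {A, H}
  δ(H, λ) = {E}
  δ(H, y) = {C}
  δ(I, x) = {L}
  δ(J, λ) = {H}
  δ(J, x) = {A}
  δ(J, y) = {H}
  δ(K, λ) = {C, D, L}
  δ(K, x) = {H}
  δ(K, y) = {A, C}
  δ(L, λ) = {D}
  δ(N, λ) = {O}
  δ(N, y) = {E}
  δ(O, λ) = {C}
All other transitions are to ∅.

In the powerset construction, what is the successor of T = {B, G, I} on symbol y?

{A, B, C, D, E, F, H, I, J, L}

G on y → {A, H}.
No y-transition from B, I.
Union after reading y: {A, H}.
Now take the λ-closure:
From A via λ: add F.
From H via λ: add E.
From E via λ: add L.
From F via λ: add B, J.
From B via λ: add I.
From L via λ: add D.
From D via λ: add C.
No new states can be added; the closed set is {A, B, C, D, E, F, H, I, J, L}.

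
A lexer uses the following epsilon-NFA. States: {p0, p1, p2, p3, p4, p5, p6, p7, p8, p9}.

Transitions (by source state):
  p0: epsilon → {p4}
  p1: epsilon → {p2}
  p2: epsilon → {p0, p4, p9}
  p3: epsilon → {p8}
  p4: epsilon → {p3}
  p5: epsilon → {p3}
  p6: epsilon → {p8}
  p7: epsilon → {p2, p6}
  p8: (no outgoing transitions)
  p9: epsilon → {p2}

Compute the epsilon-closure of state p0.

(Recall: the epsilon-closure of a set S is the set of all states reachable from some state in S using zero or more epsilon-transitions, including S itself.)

{p0, p3, p4, p8}

Start with {p0}.
From p0 via epsilon: add p4.
From p4 via epsilon: add p3.
From p3 via epsilon: add p8.
No new states can be added; the closed set is {p0, p3, p4, p8}.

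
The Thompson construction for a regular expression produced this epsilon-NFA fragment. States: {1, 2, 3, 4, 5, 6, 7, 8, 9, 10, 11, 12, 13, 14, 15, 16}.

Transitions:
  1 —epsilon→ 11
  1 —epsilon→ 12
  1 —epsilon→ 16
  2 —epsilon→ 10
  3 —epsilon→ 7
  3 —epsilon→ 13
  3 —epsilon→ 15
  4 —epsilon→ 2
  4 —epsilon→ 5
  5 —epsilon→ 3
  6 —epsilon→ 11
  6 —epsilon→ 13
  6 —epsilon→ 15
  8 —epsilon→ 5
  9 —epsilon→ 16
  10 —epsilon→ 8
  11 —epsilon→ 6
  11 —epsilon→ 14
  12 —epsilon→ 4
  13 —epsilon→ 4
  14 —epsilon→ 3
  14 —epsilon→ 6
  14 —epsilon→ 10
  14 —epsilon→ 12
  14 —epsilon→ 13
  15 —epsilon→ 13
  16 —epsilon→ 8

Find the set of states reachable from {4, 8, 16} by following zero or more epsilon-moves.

{2, 3, 4, 5, 7, 8, 10, 13, 15, 16}

Start with {4, 8, 16}.
From 4 via epsilon: add 2, 5.
From 2 via epsilon: add 10.
From 5 via epsilon: add 3.
From 3 via epsilon: add 7, 13, 15.
No new states can be added; the closed set is {2, 3, 4, 5, 7, 8, 10, 13, 15, 16}.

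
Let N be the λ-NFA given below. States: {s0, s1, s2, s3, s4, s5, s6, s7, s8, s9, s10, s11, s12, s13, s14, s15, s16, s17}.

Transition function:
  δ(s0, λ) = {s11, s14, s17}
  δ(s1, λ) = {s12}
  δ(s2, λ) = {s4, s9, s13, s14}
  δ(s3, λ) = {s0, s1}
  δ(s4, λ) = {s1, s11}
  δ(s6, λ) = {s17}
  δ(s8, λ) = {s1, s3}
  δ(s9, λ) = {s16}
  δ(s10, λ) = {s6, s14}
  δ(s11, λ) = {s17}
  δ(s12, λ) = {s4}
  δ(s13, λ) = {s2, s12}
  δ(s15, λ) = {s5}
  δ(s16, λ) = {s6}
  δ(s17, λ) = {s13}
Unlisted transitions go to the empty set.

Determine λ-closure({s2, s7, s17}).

Start with {s2, s7, s17}.
From s2 via λ: add s4, s9, s13, s14.
From s4 via λ: add s1, s11.
From s9 via λ: add s16.
From s13 via λ: add s12.
From s16 via λ: add s6.
No new states can be added; the closed set is {s1, s2, s4, s6, s7, s9, s11, s12, s13, s14, s16, s17}.

{s1, s2, s4, s6, s7, s9, s11, s12, s13, s14, s16, s17}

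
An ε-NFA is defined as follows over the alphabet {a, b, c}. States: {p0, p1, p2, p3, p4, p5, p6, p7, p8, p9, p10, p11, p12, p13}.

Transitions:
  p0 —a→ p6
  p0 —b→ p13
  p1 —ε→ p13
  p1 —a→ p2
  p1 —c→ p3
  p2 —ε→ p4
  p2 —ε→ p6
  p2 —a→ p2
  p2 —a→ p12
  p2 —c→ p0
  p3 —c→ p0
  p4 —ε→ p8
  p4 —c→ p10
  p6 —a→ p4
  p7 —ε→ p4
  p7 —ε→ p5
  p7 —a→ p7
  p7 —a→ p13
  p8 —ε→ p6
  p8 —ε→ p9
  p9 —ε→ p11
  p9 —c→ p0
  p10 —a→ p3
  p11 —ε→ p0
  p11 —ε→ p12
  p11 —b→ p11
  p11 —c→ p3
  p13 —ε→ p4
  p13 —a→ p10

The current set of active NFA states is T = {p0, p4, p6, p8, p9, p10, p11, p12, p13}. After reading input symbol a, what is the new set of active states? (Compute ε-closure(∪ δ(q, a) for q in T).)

p0 on a → {p6}.
p6 on a → {p4}.
p10 on a → {p3}.
p13 on a → {p10}.
No a-transition from p4, p8, p9, p11, p12.
Union after reading a: {p3, p4, p6, p10}.
Now take the ε-closure:
From p4 via ε: add p8.
From p8 via ε: add p9.
From p9 via ε: add p11.
From p11 via ε: add p0, p12.
No new states can be added; the closed set is {p0, p3, p4, p6, p8, p9, p10, p11, p12}.

{p0, p3, p4, p6, p8, p9, p10, p11, p12}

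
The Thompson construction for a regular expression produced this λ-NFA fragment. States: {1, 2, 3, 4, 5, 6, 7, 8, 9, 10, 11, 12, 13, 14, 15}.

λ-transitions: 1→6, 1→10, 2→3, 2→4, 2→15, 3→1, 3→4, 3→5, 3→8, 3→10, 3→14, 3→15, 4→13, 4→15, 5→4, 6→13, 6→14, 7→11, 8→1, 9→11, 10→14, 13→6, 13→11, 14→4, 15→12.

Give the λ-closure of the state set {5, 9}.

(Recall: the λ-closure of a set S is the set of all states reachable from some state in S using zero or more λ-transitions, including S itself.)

Start with {5, 9}.
From 5 via λ: add 4.
From 9 via λ: add 11.
From 4 via λ: add 13, 15.
From 13 via λ: add 6.
From 15 via λ: add 12.
From 6 via λ: add 14.
No new states can be added; the closed set is {4, 5, 6, 9, 11, 12, 13, 14, 15}.

{4, 5, 6, 9, 11, 12, 13, 14, 15}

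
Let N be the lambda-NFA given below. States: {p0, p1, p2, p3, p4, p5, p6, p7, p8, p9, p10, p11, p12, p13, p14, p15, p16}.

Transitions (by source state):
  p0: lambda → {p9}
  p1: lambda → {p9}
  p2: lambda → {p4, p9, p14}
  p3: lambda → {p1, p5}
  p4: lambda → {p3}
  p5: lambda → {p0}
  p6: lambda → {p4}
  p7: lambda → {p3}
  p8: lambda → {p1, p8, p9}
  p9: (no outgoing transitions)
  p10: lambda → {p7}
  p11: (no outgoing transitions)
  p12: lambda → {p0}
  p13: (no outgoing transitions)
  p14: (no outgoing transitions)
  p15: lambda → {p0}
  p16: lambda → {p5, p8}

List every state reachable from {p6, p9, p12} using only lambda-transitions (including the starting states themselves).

Start with {p6, p9, p12}.
From p6 via lambda: add p4.
From p12 via lambda: add p0.
From p4 via lambda: add p3.
From p3 via lambda: add p1, p5.
No new states can be added; the closed set is {p0, p1, p3, p4, p5, p6, p9, p12}.

{p0, p1, p3, p4, p5, p6, p9, p12}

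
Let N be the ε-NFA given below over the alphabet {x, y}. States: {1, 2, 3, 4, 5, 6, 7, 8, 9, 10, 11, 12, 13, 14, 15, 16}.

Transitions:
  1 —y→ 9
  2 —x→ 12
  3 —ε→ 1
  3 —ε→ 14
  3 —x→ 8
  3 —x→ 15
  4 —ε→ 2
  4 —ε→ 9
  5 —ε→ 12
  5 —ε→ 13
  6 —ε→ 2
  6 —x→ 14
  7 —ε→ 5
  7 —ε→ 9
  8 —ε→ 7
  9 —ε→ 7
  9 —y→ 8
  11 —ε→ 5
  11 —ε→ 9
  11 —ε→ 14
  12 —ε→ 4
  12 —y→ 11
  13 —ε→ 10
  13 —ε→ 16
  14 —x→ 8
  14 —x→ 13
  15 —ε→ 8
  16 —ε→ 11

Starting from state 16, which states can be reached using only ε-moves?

{2, 4, 5, 7, 9, 10, 11, 12, 13, 14, 16}

Start with {16}.
From 16 via ε: add 11.
From 11 via ε: add 5, 9, 14.
From 5 via ε: add 12, 13.
From 9 via ε: add 7.
From 12 via ε: add 4.
From 13 via ε: add 10.
From 4 via ε: add 2.
No new states can be added; the closed set is {2, 4, 5, 7, 9, 10, 11, 12, 13, 14, 16}.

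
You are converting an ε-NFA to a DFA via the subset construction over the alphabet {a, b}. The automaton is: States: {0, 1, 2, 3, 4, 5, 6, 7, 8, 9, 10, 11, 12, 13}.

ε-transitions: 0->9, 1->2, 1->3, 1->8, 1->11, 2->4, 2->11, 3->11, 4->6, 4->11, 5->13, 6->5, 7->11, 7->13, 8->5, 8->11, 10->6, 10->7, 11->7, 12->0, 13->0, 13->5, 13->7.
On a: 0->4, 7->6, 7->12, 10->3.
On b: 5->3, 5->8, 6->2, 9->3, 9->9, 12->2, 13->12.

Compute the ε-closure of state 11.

Start with {11}.
From 11 via ε: add 7.
From 7 via ε: add 13.
From 13 via ε: add 0, 5.
From 0 via ε: add 9.
No new states can be added; the closed set is {0, 5, 7, 9, 11, 13}.

{0, 5, 7, 9, 11, 13}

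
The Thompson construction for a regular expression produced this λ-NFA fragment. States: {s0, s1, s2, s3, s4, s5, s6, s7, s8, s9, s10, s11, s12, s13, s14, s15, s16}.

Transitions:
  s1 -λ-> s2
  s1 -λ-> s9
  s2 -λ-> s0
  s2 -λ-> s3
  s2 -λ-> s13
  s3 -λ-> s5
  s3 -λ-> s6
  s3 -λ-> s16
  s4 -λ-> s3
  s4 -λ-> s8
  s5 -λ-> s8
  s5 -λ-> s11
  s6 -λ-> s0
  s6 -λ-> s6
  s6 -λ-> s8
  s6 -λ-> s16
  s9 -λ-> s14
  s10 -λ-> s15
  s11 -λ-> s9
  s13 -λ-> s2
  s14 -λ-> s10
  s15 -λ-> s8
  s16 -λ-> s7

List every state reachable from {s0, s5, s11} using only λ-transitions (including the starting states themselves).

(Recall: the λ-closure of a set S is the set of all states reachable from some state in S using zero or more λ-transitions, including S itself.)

{s0, s5, s8, s9, s10, s11, s14, s15}

Start with {s0, s5, s11}.
From s5 via λ: add s8.
From s11 via λ: add s9.
From s9 via λ: add s14.
From s14 via λ: add s10.
From s10 via λ: add s15.
No new states can be added; the closed set is {s0, s5, s8, s9, s10, s11, s14, s15}.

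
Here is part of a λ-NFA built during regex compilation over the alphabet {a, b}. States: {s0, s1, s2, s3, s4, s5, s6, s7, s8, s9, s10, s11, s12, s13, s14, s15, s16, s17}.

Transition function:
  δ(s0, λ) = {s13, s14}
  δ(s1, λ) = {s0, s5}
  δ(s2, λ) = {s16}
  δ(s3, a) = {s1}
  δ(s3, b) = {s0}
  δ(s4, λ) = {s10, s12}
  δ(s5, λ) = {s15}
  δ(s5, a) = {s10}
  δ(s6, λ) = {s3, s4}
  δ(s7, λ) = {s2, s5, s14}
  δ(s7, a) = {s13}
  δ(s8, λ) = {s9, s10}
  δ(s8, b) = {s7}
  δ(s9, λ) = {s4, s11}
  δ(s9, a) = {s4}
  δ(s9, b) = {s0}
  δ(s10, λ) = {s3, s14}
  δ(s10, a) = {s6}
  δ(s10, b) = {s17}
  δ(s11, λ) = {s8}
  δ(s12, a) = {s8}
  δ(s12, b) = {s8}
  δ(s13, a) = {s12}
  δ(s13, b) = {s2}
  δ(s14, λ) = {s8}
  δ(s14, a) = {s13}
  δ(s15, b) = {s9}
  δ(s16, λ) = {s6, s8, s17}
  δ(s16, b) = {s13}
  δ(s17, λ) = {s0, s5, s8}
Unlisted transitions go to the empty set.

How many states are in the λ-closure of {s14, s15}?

Start with {s14, s15}.
From s14 via λ: add s8.
From s8 via λ: add s9, s10.
From s9 via λ: add s4, s11.
From s10 via λ: add s3.
From s4 via λ: add s12.
λ-closure = {s3, s4, s8, s9, s10, s11, s12, s14, s15}, which has 9 states.

9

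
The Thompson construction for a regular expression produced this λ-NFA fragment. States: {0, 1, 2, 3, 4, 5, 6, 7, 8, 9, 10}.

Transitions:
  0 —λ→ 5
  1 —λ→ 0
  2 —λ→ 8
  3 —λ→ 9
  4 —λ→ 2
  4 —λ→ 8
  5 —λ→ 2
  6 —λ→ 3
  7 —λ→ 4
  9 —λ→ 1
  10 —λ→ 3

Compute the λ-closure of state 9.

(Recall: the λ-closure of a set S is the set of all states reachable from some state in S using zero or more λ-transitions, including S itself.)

Start with {9}.
From 9 via λ: add 1.
From 1 via λ: add 0.
From 0 via λ: add 5.
From 5 via λ: add 2.
From 2 via λ: add 8.
No new states can be added; the closed set is {0, 1, 2, 5, 8, 9}.

{0, 1, 2, 5, 8, 9}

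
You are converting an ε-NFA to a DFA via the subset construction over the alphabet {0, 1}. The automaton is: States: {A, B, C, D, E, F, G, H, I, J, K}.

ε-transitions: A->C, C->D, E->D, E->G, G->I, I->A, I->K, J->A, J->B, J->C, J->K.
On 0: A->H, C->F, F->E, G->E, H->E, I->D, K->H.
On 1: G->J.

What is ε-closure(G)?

{A, C, D, G, I, K}

Start with {G}.
From G via ε: add I.
From I via ε: add A, K.
From A via ε: add C.
From C via ε: add D.
No new states can be added; the closed set is {A, C, D, G, I, K}.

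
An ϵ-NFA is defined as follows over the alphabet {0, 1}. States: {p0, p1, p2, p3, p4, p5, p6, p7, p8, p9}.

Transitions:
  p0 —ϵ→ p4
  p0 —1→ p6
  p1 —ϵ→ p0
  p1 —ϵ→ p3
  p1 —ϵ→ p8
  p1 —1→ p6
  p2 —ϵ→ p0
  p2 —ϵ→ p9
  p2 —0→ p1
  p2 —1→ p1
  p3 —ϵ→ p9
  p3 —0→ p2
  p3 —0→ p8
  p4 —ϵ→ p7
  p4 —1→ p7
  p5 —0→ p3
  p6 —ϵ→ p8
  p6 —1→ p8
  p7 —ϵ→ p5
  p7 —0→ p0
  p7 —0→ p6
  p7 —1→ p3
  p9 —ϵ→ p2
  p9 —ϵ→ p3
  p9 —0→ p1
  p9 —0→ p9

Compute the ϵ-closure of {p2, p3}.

{p0, p2, p3, p4, p5, p7, p9}

Start with {p2, p3}.
From p2 via ϵ: add p0, p9.
From p0 via ϵ: add p4.
From p4 via ϵ: add p7.
From p7 via ϵ: add p5.
No new states can be added; the closed set is {p0, p2, p3, p4, p5, p7, p9}.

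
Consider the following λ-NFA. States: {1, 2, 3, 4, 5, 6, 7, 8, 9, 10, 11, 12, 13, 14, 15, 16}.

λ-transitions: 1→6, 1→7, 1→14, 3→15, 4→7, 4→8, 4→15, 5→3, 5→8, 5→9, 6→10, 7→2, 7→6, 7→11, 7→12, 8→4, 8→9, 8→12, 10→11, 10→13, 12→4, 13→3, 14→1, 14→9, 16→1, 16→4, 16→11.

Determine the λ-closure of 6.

{3, 6, 10, 11, 13, 15}

Start with {6}.
From 6 via λ: add 10.
From 10 via λ: add 11, 13.
From 13 via λ: add 3.
From 3 via λ: add 15.
No new states can be added; the closed set is {3, 6, 10, 11, 13, 15}.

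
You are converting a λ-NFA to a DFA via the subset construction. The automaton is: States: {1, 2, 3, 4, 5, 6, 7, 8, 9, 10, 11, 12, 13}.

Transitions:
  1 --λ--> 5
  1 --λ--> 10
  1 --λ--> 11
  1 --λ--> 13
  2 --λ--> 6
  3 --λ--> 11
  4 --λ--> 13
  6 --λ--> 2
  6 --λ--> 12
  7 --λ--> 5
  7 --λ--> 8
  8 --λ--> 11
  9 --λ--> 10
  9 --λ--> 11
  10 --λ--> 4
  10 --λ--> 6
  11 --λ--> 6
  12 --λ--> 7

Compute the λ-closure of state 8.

Start with {8}.
From 8 via λ: add 11.
From 11 via λ: add 6.
From 6 via λ: add 2, 12.
From 12 via λ: add 7.
From 7 via λ: add 5.
No new states can be added; the closed set is {2, 5, 6, 7, 8, 11, 12}.

{2, 5, 6, 7, 8, 11, 12}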